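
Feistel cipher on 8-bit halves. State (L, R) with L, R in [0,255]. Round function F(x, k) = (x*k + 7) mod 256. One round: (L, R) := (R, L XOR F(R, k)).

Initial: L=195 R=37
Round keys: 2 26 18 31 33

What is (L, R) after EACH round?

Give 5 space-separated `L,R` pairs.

Round 1 (k=2): L=37 R=146
Round 2 (k=26): L=146 R=254
Round 3 (k=18): L=254 R=113
Round 4 (k=31): L=113 R=72
Round 5 (k=33): L=72 R=62

Answer: 37,146 146,254 254,113 113,72 72,62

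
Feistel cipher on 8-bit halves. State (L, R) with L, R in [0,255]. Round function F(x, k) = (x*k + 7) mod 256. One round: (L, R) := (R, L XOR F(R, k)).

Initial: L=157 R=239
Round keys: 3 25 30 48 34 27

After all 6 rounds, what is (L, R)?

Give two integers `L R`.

Round 1 (k=3): L=239 R=73
Round 2 (k=25): L=73 R=199
Round 3 (k=30): L=199 R=16
Round 4 (k=48): L=16 R=192
Round 5 (k=34): L=192 R=151
Round 6 (k=27): L=151 R=52

Answer: 151 52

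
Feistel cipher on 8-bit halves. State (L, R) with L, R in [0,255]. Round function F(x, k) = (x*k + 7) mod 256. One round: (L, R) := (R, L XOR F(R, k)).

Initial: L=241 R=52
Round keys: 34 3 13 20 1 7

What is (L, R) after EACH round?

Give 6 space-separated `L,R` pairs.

Answer: 52,30 30,85 85,70 70,42 42,119 119,98

Derivation:
Round 1 (k=34): L=52 R=30
Round 2 (k=3): L=30 R=85
Round 3 (k=13): L=85 R=70
Round 4 (k=20): L=70 R=42
Round 5 (k=1): L=42 R=119
Round 6 (k=7): L=119 R=98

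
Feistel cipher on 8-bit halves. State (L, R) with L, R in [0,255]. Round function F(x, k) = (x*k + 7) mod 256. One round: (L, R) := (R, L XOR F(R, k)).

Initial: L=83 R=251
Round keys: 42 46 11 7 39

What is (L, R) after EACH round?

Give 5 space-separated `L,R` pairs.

Answer: 251,102 102,160 160,129 129,46 46,136

Derivation:
Round 1 (k=42): L=251 R=102
Round 2 (k=46): L=102 R=160
Round 3 (k=11): L=160 R=129
Round 4 (k=7): L=129 R=46
Round 5 (k=39): L=46 R=136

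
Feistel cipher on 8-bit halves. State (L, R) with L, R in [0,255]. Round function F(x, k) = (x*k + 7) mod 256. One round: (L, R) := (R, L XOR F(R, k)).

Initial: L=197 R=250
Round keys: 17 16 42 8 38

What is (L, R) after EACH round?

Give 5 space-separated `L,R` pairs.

Round 1 (k=17): L=250 R=100
Round 2 (k=16): L=100 R=189
Round 3 (k=42): L=189 R=109
Round 4 (k=8): L=109 R=210
Round 5 (k=38): L=210 R=94

Answer: 250,100 100,189 189,109 109,210 210,94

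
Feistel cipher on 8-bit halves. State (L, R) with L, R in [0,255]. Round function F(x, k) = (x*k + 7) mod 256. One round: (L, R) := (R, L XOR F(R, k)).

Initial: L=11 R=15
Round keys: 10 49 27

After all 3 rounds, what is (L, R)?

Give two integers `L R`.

Answer: 178 91

Derivation:
Round 1 (k=10): L=15 R=150
Round 2 (k=49): L=150 R=178
Round 3 (k=27): L=178 R=91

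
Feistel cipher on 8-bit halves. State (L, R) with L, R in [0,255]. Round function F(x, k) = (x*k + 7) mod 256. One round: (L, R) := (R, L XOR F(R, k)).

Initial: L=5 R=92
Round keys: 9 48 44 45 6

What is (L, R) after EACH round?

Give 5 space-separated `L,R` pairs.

Round 1 (k=9): L=92 R=70
Round 2 (k=48): L=70 R=123
Round 3 (k=44): L=123 R=109
Round 4 (k=45): L=109 R=75
Round 5 (k=6): L=75 R=164

Answer: 92,70 70,123 123,109 109,75 75,164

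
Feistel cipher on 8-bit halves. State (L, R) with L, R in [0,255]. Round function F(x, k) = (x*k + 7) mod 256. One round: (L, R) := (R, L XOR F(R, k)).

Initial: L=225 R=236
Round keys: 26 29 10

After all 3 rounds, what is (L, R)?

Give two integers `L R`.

Round 1 (k=26): L=236 R=30
Round 2 (k=29): L=30 R=129
Round 3 (k=10): L=129 R=15

Answer: 129 15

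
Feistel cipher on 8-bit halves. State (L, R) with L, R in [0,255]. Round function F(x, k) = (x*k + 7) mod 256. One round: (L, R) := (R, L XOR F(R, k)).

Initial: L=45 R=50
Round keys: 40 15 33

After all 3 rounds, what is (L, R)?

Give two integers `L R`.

Answer: 159 124

Derivation:
Round 1 (k=40): L=50 R=250
Round 2 (k=15): L=250 R=159
Round 3 (k=33): L=159 R=124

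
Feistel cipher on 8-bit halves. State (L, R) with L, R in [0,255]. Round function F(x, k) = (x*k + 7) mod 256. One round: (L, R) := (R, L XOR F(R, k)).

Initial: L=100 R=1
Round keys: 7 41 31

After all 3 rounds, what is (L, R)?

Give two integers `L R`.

Answer: 0 109

Derivation:
Round 1 (k=7): L=1 R=106
Round 2 (k=41): L=106 R=0
Round 3 (k=31): L=0 R=109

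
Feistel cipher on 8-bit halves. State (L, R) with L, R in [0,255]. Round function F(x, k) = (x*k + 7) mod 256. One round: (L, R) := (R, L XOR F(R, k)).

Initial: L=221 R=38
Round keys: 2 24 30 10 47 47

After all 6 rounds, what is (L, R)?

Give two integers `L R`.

Round 1 (k=2): L=38 R=142
Round 2 (k=24): L=142 R=113
Round 3 (k=30): L=113 R=203
Round 4 (k=10): L=203 R=132
Round 5 (k=47): L=132 R=136
Round 6 (k=47): L=136 R=123

Answer: 136 123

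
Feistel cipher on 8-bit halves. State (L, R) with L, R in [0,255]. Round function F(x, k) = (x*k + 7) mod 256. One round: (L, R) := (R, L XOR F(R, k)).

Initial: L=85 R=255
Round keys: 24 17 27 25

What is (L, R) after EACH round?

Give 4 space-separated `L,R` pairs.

Round 1 (k=24): L=255 R=186
Round 2 (k=17): L=186 R=158
Round 3 (k=27): L=158 R=11
Round 4 (k=25): L=11 R=132

Answer: 255,186 186,158 158,11 11,132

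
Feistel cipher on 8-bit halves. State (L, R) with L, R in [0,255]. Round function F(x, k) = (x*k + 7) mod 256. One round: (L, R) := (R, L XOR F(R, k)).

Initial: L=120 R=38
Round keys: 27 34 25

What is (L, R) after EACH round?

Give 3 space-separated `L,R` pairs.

Round 1 (k=27): L=38 R=113
Round 2 (k=34): L=113 R=47
Round 3 (k=25): L=47 R=239

Answer: 38,113 113,47 47,239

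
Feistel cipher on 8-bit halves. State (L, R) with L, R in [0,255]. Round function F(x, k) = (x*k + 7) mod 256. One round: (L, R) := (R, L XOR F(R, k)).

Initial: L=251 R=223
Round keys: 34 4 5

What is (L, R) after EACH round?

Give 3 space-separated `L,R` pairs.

Round 1 (k=34): L=223 R=94
Round 2 (k=4): L=94 R=160
Round 3 (k=5): L=160 R=121

Answer: 223,94 94,160 160,121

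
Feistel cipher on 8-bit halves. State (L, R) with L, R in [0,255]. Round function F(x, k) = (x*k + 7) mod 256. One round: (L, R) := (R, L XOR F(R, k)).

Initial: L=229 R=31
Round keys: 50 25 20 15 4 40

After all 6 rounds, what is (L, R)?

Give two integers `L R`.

Round 1 (k=50): L=31 R=240
Round 2 (k=25): L=240 R=104
Round 3 (k=20): L=104 R=215
Round 4 (k=15): L=215 R=200
Round 5 (k=4): L=200 R=240
Round 6 (k=40): L=240 R=79

Answer: 240 79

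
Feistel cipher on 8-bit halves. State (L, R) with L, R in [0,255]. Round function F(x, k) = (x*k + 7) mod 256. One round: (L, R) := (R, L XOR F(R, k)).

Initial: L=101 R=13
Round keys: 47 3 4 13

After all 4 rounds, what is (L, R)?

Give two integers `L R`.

Round 1 (k=47): L=13 R=15
Round 2 (k=3): L=15 R=57
Round 3 (k=4): L=57 R=228
Round 4 (k=13): L=228 R=162

Answer: 228 162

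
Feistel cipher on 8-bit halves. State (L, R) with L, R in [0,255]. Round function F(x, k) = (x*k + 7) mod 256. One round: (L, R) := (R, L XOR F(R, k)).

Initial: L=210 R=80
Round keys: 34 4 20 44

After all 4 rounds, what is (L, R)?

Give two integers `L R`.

Round 1 (k=34): L=80 R=117
Round 2 (k=4): L=117 R=139
Round 3 (k=20): L=139 R=150
Round 4 (k=44): L=150 R=68

Answer: 150 68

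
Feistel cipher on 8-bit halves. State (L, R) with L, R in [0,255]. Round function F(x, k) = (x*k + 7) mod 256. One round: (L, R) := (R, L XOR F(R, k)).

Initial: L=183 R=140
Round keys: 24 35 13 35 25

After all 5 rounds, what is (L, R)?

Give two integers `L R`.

Answer: 178 255

Derivation:
Round 1 (k=24): L=140 R=144
Round 2 (k=35): L=144 R=59
Round 3 (k=13): L=59 R=150
Round 4 (k=35): L=150 R=178
Round 5 (k=25): L=178 R=255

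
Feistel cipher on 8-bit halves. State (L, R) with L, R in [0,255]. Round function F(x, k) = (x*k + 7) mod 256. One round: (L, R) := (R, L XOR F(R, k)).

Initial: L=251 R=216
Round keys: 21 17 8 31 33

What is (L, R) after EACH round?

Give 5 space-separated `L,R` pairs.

Round 1 (k=21): L=216 R=68
Round 2 (k=17): L=68 R=83
Round 3 (k=8): L=83 R=219
Round 4 (k=31): L=219 R=223
Round 5 (k=33): L=223 R=29

Answer: 216,68 68,83 83,219 219,223 223,29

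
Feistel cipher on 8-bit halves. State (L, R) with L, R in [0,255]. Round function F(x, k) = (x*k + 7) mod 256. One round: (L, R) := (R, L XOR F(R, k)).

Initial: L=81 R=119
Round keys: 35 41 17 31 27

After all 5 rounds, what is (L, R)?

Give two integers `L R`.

Round 1 (k=35): L=119 R=29
Round 2 (k=41): L=29 R=219
Round 3 (k=17): L=219 R=143
Round 4 (k=31): L=143 R=131
Round 5 (k=27): L=131 R=87

Answer: 131 87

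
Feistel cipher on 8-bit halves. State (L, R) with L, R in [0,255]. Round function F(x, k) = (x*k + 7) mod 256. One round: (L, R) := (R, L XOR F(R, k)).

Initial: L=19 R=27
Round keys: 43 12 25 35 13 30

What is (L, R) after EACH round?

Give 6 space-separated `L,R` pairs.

Round 1 (k=43): L=27 R=131
Round 2 (k=12): L=131 R=48
Round 3 (k=25): L=48 R=52
Round 4 (k=35): L=52 R=19
Round 5 (k=13): L=19 R=202
Round 6 (k=30): L=202 R=160

Answer: 27,131 131,48 48,52 52,19 19,202 202,160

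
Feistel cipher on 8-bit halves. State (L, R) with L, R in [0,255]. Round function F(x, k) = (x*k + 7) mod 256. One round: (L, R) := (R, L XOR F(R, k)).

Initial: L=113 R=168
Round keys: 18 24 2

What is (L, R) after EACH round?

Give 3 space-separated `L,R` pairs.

Answer: 168,166 166,63 63,35

Derivation:
Round 1 (k=18): L=168 R=166
Round 2 (k=24): L=166 R=63
Round 3 (k=2): L=63 R=35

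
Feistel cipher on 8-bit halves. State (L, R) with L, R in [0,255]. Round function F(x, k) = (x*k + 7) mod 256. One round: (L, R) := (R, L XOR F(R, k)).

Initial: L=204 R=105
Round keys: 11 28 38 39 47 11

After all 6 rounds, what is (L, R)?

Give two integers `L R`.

Answer: 142 5

Derivation:
Round 1 (k=11): L=105 R=70
Round 2 (k=28): L=70 R=198
Round 3 (k=38): L=198 R=45
Round 4 (k=39): L=45 R=36
Round 5 (k=47): L=36 R=142
Round 6 (k=11): L=142 R=5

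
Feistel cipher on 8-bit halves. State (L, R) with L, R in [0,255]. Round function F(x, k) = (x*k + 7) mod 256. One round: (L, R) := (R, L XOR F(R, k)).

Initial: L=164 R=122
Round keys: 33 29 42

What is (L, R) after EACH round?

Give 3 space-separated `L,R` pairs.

Answer: 122,101 101,2 2,62

Derivation:
Round 1 (k=33): L=122 R=101
Round 2 (k=29): L=101 R=2
Round 3 (k=42): L=2 R=62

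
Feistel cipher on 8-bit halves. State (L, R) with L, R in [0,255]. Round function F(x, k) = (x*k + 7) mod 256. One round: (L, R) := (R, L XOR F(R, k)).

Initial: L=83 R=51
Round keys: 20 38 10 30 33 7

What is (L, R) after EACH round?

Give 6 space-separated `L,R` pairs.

Round 1 (k=20): L=51 R=80
Round 2 (k=38): L=80 R=212
Round 3 (k=10): L=212 R=31
Round 4 (k=30): L=31 R=125
Round 5 (k=33): L=125 R=59
Round 6 (k=7): L=59 R=217

Answer: 51,80 80,212 212,31 31,125 125,59 59,217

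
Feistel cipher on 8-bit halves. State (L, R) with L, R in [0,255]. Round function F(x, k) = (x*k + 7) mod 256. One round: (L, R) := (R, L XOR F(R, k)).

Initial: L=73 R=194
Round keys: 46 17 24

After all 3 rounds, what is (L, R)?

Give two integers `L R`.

Round 1 (k=46): L=194 R=170
Round 2 (k=17): L=170 R=147
Round 3 (k=24): L=147 R=101

Answer: 147 101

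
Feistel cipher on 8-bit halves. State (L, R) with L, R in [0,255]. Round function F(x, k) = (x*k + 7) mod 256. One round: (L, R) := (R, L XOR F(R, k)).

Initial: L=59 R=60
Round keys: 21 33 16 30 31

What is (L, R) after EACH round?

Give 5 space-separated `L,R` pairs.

Round 1 (k=21): L=60 R=200
Round 2 (k=33): L=200 R=243
Round 3 (k=16): L=243 R=255
Round 4 (k=30): L=255 R=26
Round 5 (k=31): L=26 R=210

Answer: 60,200 200,243 243,255 255,26 26,210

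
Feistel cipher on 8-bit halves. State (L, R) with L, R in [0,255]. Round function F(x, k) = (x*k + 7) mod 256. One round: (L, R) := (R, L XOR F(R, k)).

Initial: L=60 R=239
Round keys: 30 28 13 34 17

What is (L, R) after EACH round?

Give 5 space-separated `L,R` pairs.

Answer: 239,53 53,60 60,38 38,47 47,0

Derivation:
Round 1 (k=30): L=239 R=53
Round 2 (k=28): L=53 R=60
Round 3 (k=13): L=60 R=38
Round 4 (k=34): L=38 R=47
Round 5 (k=17): L=47 R=0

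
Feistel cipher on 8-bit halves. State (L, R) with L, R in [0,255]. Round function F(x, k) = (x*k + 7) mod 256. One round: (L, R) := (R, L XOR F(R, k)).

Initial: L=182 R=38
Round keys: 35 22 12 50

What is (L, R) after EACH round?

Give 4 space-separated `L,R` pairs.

Answer: 38,143 143,119 119,20 20,152

Derivation:
Round 1 (k=35): L=38 R=143
Round 2 (k=22): L=143 R=119
Round 3 (k=12): L=119 R=20
Round 4 (k=50): L=20 R=152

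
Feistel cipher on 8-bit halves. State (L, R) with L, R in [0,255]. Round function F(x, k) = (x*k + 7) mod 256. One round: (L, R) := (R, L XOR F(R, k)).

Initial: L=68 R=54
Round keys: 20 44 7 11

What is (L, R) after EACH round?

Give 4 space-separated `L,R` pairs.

Answer: 54,123 123,29 29,169 169,87

Derivation:
Round 1 (k=20): L=54 R=123
Round 2 (k=44): L=123 R=29
Round 3 (k=7): L=29 R=169
Round 4 (k=11): L=169 R=87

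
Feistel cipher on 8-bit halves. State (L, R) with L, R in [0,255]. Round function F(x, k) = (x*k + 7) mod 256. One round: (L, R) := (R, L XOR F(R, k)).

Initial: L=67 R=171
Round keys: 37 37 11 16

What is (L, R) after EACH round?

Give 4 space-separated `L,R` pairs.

Answer: 171,253 253,51 51,197 197,100

Derivation:
Round 1 (k=37): L=171 R=253
Round 2 (k=37): L=253 R=51
Round 3 (k=11): L=51 R=197
Round 4 (k=16): L=197 R=100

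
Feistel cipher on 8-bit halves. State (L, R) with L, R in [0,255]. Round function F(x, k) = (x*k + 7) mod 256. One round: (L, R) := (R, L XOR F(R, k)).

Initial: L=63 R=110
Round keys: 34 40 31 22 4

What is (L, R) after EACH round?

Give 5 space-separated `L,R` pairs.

Answer: 110,156 156,9 9,130 130,58 58,109

Derivation:
Round 1 (k=34): L=110 R=156
Round 2 (k=40): L=156 R=9
Round 3 (k=31): L=9 R=130
Round 4 (k=22): L=130 R=58
Round 5 (k=4): L=58 R=109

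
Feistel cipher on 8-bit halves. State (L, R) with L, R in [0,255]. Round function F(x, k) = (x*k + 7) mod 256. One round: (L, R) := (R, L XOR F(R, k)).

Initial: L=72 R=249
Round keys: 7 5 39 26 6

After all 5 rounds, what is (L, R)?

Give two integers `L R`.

Round 1 (k=7): L=249 R=158
Round 2 (k=5): L=158 R=228
Round 3 (k=39): L=228 R=93
Round 4 (k=26): L=93 R=157
Round 5 (k=6): L=157 R=232

Answer: 157 232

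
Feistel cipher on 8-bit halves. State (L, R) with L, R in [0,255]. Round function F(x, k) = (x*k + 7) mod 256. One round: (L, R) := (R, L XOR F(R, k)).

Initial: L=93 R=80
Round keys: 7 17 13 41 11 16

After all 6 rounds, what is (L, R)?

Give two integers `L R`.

Answer: 253 99

Derivation:
Round 1 (k=7): L=80 R=106
Round 2 (k=17): L=106 R=65
Round 3 (k=13): L=65 R=62
Round 4 (k=41): L=62 R=180
Round 5 (k=11): L=180 R=253
Round 6 (k=16): L=253 R=99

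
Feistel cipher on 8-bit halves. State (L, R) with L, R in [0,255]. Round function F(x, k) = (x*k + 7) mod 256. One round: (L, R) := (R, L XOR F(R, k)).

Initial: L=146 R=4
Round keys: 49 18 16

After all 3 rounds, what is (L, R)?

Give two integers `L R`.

Round 1 (k=49): L=4 R=89
Round 2 (k=18): L=89 R=77
Round 3 (k=16): L=77 R=142

Answer: 77 142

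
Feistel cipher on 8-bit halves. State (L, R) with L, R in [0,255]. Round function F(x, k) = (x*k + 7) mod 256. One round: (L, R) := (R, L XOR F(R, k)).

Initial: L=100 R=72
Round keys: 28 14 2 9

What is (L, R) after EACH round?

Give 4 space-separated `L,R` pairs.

Answer: 72,131 131,121 121,122 122,40

Derivation:
Round 1 (k=28): L=72 R=131
Round 2 (k=14): L=131 R=121
Round 3 (k=2): L=121 R=122
Round 4 (k=9): L=122 R=40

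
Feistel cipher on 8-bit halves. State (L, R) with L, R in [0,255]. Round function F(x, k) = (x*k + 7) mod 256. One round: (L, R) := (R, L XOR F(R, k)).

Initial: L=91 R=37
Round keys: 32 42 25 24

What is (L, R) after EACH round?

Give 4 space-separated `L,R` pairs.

Round 1 (k=32): L=37 R=252
Round 2 (k=42): L=252 R=122
Round 3 (k=25): L=122 R=13
Round 4 (k=24): L=13 R=69

Answer: 37,252 252,122 122,13 13,69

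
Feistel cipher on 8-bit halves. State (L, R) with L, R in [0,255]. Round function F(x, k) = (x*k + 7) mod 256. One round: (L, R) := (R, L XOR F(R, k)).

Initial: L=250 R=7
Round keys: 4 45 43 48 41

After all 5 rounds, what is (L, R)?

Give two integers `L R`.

Answer: 156 154

Derivation:
Round 1 (k=4): L=7 R=217
Round 2 (k=45): L=217 R=43
Round 3 (k=43): L=43 R=153
Round 4 (k=48): L=153 R=156
Round 5 (k=41): L=156 R=154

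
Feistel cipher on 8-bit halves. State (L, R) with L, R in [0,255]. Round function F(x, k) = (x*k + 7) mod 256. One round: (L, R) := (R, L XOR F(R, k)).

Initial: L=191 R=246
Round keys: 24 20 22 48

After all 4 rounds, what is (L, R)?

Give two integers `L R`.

Round 1 (k=24): L=246 R=168
Round 2 (k=20): L=168 R=209
Round 3 (k=22): L=209 R=85
Round 4 (k=48): L=85 R=38

Answer: 85 38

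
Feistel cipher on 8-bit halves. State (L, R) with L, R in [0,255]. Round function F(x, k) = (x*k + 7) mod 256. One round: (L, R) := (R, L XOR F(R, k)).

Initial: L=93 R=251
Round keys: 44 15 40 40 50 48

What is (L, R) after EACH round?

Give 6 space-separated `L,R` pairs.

Answer: 251,118 118,10 10,225 225,37 37,160 160,34

Derivation:
Round 1 (k=44): L=251 R=118
Round 2 (k=15): L=118 R=10
Round 3 (k=40): L=10 R=225
Round 4 (k=40): L=225 R=37
Round 5 (k=50): L=37 R=160
Round 6 (k=48): L=160 R=34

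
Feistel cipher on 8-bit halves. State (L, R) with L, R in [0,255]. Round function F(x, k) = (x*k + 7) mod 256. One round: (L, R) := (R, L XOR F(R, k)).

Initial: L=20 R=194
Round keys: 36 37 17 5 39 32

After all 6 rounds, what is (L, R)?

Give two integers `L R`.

Round 1 (k=36): L=194 R=91
Round 2 (k=37): L=91 R=236
Round 3 (k=17): L=236 R=232
Round 4 (k=5): L=232 R=99
Round 5 (k=39): L=99 R=244
Round 6 (k=32): L=244 R=228

Answer: 244 228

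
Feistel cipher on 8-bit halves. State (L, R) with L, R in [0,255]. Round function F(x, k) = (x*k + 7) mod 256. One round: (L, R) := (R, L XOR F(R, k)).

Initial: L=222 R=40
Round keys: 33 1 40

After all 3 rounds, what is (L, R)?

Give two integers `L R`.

Answer: 208 118

Derivation:
Round 1 (k=33): L=40 R=241
Round 2 (k=1): L=241 R=208
Round 3 (k=40): L=208 R=118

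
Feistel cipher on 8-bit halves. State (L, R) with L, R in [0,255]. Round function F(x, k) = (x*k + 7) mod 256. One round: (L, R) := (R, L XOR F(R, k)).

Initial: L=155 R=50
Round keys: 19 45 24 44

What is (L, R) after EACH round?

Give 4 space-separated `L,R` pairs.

Round 1 (k=19): L=50 R=38
Round 2 (k=45): L=38 R=135
Round 3 (k=24): L=135 R=137
Round 4 (k=44): L=137 R=20

Answer: 50,38 38,135 135,137 137,20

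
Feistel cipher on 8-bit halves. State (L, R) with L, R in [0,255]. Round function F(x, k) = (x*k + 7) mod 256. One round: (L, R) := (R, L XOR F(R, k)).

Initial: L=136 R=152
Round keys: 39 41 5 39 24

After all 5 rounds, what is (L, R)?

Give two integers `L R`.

Answer: 195 53

Derivation:
Round 1 (k=39): L=152 R=167
Round 2 (k=41): L=167 R=94
Round 3 (k=5): L=94 R=122
Round 4 (k=39): L=122 R=195
Round 5 (k=24): L=195 R=53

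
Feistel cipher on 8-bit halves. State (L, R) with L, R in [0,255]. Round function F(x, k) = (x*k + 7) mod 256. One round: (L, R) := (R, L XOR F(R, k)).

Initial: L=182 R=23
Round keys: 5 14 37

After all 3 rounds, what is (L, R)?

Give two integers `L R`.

Answer: 56 211

Derivation:
Round 1 (k=5): L=23 R=204
Round 2 (k=14): L=204 R=56
Round 3 (k=37): L=56 R=211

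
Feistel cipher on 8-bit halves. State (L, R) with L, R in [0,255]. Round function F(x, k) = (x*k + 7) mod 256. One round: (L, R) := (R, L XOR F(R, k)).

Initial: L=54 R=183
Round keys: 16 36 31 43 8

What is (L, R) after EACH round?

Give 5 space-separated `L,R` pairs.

Answer: 183,65 65,156 156,170 170,9 9,229

Derivation:
Round 1 (k=16): L=183 R=65
Round 2 (k=36): L=65 R=156
Round 3 (k=31): L=156 R=170
Round 4 (k=43): L=170 R=9
Round 5 (k=8): L=9 R=229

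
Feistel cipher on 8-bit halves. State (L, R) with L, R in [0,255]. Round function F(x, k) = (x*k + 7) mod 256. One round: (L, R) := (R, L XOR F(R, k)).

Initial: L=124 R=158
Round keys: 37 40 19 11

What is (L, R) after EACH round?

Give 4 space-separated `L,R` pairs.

Answer: 158,161 161,177 177,139 139,177

Derivation:
Round 1 (k=37): L=158 R=161
Round 2 (k=40): L=161 R=177
Round 3 (k=19): L=177 R=139
Round 4 (k=11): L=139 R=177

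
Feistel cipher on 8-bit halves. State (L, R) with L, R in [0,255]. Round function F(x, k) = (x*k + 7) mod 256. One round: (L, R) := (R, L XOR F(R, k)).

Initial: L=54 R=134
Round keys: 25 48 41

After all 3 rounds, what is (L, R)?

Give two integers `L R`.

Answer: 145 107

Derivation:
Round 1 (k=25): L=134 R=43
Round 2 (k=48): L=43 R=145
Round 3 (k=41): L=145 R=107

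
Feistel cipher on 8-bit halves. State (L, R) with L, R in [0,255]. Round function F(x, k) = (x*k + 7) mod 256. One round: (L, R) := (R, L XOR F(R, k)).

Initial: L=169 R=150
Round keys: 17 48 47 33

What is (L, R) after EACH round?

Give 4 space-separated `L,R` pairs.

Round 1 (k=17): L=150 R=84
Round 2 (k=48): L=84 R=81
Round 3 (k=47): L=81 R=178
Round 4 (k=33): L=178 R=168

Answer: 150,84 84,81 81,178 178,168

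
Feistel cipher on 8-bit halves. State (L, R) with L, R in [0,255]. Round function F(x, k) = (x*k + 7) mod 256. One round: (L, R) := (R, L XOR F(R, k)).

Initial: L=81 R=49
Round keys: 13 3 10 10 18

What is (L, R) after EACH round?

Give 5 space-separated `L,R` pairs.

Answer: 49,213 213,183 183,248 248,0 0,255

Derivation:
Round 1 (k=13): L=49 R=213
Round 2 (k=3): L=213 R=183
Round 3 (k=10): L=183 R=248
Round 4 (k=10): L=248 R=0
Round 5 (k=18): L=0 R=255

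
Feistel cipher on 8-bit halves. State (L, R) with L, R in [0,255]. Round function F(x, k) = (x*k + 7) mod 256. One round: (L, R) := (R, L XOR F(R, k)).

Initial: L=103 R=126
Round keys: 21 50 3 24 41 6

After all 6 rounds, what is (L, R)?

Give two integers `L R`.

Round 1 (k=21): L=126 R=58
Round 2 (k=50): L=58 R=37
Round 3 (k=3): L=37 R=76
Round 4 (k=24): L=76 R=2
Round 5 (k=41): L=2 R=21
Round 6 (k=6): L=21 R=135

Answer: 21 135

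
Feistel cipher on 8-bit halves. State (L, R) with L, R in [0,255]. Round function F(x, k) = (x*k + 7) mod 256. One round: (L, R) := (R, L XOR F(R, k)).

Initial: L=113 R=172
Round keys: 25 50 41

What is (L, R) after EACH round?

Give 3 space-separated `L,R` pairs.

Round 1 (k=25): L=172 R=162
Round 2 (k=50): L=162 R=7
Round 3 (k=41): L=7 R=132

Answer: 172,162 162,7 7,132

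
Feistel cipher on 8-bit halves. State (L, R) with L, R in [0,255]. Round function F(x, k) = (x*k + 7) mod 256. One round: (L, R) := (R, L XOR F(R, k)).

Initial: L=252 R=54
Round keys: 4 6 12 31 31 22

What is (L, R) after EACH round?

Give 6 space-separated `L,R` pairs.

Answer: 54,35 35,239 239,24 24,0 0,31 31,177

Derivation:
Round 1 (k=4): L=54 R=35
Round 2 (k=6): L=35 R=239
Round 3 (k=12): L=239 R=24
Round 4 (k=31): L=24 R=0
Round 5 (k=31): L=0 R=31
Round 6 (k=22): L=31 R=177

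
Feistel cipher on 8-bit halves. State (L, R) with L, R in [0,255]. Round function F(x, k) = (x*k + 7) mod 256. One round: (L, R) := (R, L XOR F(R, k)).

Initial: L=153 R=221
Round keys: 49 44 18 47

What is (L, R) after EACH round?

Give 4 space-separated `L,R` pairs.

Answer: 221,205 205,158 158,238 238,39

Derivation:
Round 1 (k=49): L=221 R=205
Round 2 (k=44): L=205 R=158
Round 3 (k=18): L=158 R=238
Round 4 (k=47): L=238 R=39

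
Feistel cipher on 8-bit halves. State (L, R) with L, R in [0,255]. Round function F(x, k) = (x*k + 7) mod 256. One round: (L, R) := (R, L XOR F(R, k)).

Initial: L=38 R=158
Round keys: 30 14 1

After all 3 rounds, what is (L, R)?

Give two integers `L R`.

Round 1 (k=30): L=158 R=173
Round 2 (k=14): L=173 R=227
Round 3 (k=1): L=227 R=71

Answer: 227 71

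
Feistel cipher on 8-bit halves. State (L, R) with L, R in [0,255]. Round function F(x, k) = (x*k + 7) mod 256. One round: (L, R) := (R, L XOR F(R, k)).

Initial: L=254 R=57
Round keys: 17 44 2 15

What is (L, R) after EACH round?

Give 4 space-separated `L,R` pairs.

Answer: 57,46 46,214 214,157 157,236

Derivation:
Round 1 (k=17): L=57 R=46
Round 2 (k=44): L=46 R=214
Round 3 (k=2): L=214 R=157
Round 4 (k=15): L=157 R=236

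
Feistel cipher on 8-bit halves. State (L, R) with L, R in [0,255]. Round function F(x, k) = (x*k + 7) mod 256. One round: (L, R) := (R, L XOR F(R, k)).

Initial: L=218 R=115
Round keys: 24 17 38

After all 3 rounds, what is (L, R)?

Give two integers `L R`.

Round 1 (k=24): L=115 R=21
Round 2 (k=17): L=21 R=31
Round 3 (k=38): L=31 R=180

Answer: 31 180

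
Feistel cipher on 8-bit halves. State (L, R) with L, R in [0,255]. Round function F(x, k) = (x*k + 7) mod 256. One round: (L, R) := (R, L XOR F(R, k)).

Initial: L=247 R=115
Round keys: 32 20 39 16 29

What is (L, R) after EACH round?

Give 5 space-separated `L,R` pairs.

Answer: 115,144 144,52 52,99 99,3 3,61

Derivation:
Round 1 (k=32): L=115 R=144
Round 2 (k=20): L=144 R=52
Round 3 (k=39): L=52 R=99
Round 4 (k=16): L=99 R=3
Round 5 (k=29): L=3 R=61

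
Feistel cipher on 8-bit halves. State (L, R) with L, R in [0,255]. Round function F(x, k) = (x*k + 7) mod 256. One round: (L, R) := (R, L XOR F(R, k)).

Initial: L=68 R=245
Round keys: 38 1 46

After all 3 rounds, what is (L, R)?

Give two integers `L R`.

Round 1 (k=38): L=245 R=33
Round 2 (k=1): L=33 R=221
Round 3 (k=46): L=221 R=156

Answer: 221 156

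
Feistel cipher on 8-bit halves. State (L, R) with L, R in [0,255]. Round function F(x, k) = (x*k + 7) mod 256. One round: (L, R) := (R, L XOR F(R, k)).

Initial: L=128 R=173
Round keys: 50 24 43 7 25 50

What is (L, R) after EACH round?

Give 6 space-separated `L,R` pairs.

Round 1 (k=50): L=173 R=81
Round 2 (k=24): L=81 R=50
Round 3 (k=43): L=50 R=60
Round 4 (k=7): L=60 R=153
Round 5 (k=25): L=153 R=196
Round 6 (k=50): L=196 R=214

Answer: 173,81 81,50 50,60 60,153 153,196 196,214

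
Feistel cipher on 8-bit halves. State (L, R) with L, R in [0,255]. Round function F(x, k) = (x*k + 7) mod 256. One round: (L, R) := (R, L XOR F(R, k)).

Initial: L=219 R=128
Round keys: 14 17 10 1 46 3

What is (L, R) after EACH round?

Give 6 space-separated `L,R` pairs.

Answer: 128,220 220,35 35,185 185,227 227,104 104,220

Derivation:
Round 1 (k=14): L=128 R=220
Round 2 (k=17): L=220 R=35
Round 3 (k=10): L=35 R=185
Round 4 (k=1): L=185 R=227
Round 5 (k=46): L=227 R=104
Round 6 (k=3): L=104 R=220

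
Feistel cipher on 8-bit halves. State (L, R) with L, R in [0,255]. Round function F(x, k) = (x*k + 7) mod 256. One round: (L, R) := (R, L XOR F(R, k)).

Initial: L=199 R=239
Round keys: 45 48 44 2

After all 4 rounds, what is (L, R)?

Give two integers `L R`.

Answer: 234 67

Derivation:
Round 1 (k=45): L=239 R=205
Round 2 (k=48): L=205 R=152
Round 3 (k=44): L=152 R=234
Round 4 (k=2): L=234 R=67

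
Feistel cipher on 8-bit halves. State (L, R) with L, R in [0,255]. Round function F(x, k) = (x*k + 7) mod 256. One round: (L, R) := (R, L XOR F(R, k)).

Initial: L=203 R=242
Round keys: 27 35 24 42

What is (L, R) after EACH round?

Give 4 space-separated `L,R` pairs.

Round 1 (k=27): L=242 R=70
Round 2 (k=35): L=70 R=107
Round 3 (k=24): L=107 R=73
Round 4 (k=42): L=73 R=106

Answer: 242,70 70,107 107,73 73,106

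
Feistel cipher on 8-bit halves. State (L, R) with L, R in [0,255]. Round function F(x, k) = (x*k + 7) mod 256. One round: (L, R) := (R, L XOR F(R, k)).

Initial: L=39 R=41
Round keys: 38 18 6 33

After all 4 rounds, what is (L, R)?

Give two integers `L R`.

Answer: 9 2

Derivation:
Round 1 (k=38): L=41 R=58
Round 2 (k=18): L=58 R=50
Round 3 (k=6): L=50 R=9
Round 4 (k=33): L=9 R=2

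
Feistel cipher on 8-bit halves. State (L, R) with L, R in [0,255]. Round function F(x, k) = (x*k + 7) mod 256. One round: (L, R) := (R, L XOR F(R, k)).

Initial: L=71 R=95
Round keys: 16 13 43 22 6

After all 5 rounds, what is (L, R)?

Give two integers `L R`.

Round 1 (k=16): L=95 R=176
Round 2 (k=13): L=176 R=168
Round 3 (k=43): L=168 R=143
Round 4 (k=22): L=143 R=249
Round 5 (k=6): L=249 R=82

Answer: 249 82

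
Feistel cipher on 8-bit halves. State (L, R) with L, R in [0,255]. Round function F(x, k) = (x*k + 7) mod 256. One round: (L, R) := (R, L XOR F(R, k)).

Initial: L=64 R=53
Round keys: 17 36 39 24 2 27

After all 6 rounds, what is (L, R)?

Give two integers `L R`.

Round 1 (k=17): L=53 R=204
Round 2 (k=36): L=204 R=130
Round 3 (k=39): L=130 R=25
Round 4 (k=24): L=25 R=221
Round 5 (k=2): L=221 R=216
Round 6 (k=27): L=216 R=18

Answer: 216 18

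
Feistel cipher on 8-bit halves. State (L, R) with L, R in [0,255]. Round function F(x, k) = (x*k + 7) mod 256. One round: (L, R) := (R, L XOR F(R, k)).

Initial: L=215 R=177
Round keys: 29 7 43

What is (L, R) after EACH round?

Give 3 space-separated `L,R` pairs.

Answer: 177,195 195,237 237,21

Derivation:
Round 1 (k=29): L=177 R=195
Round 2 (k=7): L=195 R=237
Round 3 (k=43): L=237 R=21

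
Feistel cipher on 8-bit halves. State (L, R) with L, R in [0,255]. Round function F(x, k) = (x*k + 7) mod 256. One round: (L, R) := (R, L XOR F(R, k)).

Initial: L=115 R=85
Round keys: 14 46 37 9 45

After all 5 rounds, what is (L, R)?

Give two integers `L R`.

Round 1 (k=14): L=85 R=222
Round 2 (k=46): L=222 R=190
Round 3 (k=37): L=190 R=163
Round 4 (k=9): L=163 R=124
Round 5 (k=45): L=124 R=112

Answer: 124 112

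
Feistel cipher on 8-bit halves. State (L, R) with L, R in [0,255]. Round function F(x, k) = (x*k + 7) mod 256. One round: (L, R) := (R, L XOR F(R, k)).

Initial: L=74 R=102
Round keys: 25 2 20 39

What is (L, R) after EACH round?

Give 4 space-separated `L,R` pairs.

Round 1 (k=25): L=102 R=183
Round 2 (k=2): L=183 R=19
Round 3 (k=20): L=19 R=52
Round 4 (k=39): L=52 R=224

Answer: 102,183 183,19 19,52 52,224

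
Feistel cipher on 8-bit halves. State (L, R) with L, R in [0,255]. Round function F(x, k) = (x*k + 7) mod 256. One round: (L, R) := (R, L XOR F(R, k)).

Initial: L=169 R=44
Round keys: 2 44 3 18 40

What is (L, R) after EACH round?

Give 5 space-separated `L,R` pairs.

Round 1 (k=2): L=44 R=246
Round 2 (k=44): L=246 R=99
Round 3 (k=3): L=99 R=198
Round 4 (k=18): L=198 R=144
Round 5 (k=40): L=144 R=65

Answer: 44,246 246,99 99,198 198,144 144,65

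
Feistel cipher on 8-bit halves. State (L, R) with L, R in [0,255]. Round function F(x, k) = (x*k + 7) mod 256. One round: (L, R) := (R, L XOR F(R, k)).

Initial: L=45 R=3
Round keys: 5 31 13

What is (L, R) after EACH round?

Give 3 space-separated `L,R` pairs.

Answer: 3,59 59,47 47,81

Derivation:
Round 1 (k=5): L=3 R=59
Round 2 (k=31): L=59 R=47
Round 3 (k=13): L=47 R=81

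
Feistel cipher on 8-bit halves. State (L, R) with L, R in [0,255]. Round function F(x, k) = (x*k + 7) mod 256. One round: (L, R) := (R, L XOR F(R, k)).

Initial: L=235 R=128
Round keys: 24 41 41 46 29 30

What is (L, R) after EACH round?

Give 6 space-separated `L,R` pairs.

Answer: 128,236 236,83 83,190 190,120 120,33 33,157

Derivation:
Round 1 (k=24): L=128 R=236
Round 2 (k=41): L=236 R=83
Round 3 (k=41): L=83 R=190
Round 4 (k=46): L=190 R=120
Round 5 (k=29): L=120 R=33
Round 6 (k=30): L=33 R=157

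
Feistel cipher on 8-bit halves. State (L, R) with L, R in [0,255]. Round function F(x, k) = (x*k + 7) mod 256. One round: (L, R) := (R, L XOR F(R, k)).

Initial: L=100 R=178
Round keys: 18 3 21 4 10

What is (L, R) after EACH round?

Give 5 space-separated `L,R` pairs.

Answer: 178,239 239,102 102,138 138,73 73,107

Derivation:
Round 1 (k=18): L=178 R=239
Round 2 (k=3): L=239 R=102
Round 3 (k=21): L=102 R=138
Round 4 (k=4): L=138 R=73
Round 5 (k=10): L=73 R=107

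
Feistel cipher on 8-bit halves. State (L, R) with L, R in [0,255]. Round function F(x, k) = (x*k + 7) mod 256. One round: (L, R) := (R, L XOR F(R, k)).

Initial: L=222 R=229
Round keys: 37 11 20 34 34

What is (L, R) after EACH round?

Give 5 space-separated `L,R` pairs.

Answer: 229,254 254,20 20,105 105,237 237,232

Derivation:
Round 1 (k=37): L=229 R=254
Round 2 (k=11): L=254 R=20
Round 3 (k=20): L=20 R=105
Round 4 (k=34): L=105 R=237
Round 5 (k=34): L=237 R=232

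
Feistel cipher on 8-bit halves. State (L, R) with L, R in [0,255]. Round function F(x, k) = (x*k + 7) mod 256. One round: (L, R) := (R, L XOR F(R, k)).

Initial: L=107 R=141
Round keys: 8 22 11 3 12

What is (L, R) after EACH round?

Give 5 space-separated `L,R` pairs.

Round 1 (k=8): L=141 R=4
Round 2 (k=22): L=4 R=210
Round 3 (k=11): L=210 R=9
Round 4 (k=3): L=9 R=240
Round 5 (k=12): L=240 R=78

Answer: 141,4 4,210 210,9 9,240 240,78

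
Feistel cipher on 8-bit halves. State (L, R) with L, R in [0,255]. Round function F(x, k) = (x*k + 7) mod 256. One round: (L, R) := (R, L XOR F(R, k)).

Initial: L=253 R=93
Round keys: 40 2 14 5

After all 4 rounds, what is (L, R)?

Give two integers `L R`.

Answer: 137 2

Derivation:
Round 1 (k=40): L=93 R=114
Round 2 (k=2): L=114 R=182
Round 3 (k=14): L=182 R=137
Round 4 (k=5): L=137 R=2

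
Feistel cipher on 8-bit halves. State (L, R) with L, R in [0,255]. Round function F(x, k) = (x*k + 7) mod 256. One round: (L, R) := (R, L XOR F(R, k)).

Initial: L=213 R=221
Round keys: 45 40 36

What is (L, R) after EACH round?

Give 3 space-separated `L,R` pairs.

Answer: 221,53 53,146 146,186

Derivation:
Round 1 (k=45): L=221 R=53
Round 2 (k=40): L=53 R=146
Round 3 (k=36): L=146 R=186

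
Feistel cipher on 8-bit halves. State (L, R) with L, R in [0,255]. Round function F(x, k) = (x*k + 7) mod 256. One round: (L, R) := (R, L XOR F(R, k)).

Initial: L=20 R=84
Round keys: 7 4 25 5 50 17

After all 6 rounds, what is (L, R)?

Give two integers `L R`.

Round 1 (k=7): L=84 R=71
Round 2 (k=4): L=71 R=119
Round 3 (k=25): L=119 R=225
Round 4 (k=5): L=225 R=27
Round 5 (k=50): L=27 R=172
Round 6 (k=17): L=172 R=104

Answer: 172 104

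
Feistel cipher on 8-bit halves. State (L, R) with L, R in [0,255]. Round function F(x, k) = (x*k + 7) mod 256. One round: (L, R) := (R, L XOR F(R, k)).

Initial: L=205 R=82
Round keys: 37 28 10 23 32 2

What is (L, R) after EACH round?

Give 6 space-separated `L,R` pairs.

Answer: 82,44 44,133 133,21 21,111 111,242 242,132

Derivation:
Round 1 (k=37): L=82 R=44
Round 2 (k=28): L=44 R=133
Round 3 (k=10): L=133 R=21
Round 4 (k=23): L=21 R=111
Round 5 (k=32): L=111 R=242
Round 6 (k=2): L=242 R=132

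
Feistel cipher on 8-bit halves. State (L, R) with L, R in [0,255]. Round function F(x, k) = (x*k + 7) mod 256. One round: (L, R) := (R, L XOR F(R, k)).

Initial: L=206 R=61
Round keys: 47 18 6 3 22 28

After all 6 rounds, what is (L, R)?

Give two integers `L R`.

Round 1 (k=47): L=61 R=244
Round 2 (k=18): L=244 R=18
Round 3 (k=6): L=18 R=135
Round 4 (k=3): L=135 R=142
Round 5 (k=22): L=142 R=188
Round 6 (k=28): L=188 R=25

Answer: 188 25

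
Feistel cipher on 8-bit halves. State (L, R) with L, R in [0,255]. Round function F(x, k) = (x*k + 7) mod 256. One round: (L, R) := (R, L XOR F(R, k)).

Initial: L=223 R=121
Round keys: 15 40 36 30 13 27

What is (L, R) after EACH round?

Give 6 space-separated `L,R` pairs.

Answer: 121,193 193,86 86,222 222,93 93,30 30,108

Derivation:
Round 1 (k=15): L=121 R=193
Round 2 (k=40): L=193 R=86
Round 3 (k=36): L=86 R=222
Round 4 (k=30): L=222 R=93
Round 5 (k=13): L=93 R=30
Round 6 (k=27): L=30 R=108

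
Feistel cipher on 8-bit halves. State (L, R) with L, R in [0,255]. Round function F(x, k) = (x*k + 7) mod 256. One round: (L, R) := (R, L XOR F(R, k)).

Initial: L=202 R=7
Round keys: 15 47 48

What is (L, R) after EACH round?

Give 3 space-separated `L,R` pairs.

Round 1 (k=15): L=7 R=186
Round 2 (k=47): L=186 R=42
Round 3 (k=48): L=42 R=93

Answer: 7,186 186,42 42,93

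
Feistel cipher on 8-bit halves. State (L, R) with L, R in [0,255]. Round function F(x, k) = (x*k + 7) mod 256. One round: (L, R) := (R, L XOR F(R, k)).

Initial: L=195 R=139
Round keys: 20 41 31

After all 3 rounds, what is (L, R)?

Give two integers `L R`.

Round 1 (k=20): L=139 R=32
Round 2 (k=41): L=32 R=172
Round 3 (k=31): L=172 R=251

Answer: 172 251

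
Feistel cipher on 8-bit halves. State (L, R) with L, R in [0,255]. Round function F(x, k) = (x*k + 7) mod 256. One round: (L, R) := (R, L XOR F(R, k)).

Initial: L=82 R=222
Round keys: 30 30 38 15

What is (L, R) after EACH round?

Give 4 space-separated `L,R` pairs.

Answer: 222,89 89,171 171,48 48,124

Derivation:
Round 1 (k=30): L=222 R=89
Round 2 (k=30): L=89 R=171
Round 3 (k=38): L=171 R=48
Round 4 (k=15): L=48 R=124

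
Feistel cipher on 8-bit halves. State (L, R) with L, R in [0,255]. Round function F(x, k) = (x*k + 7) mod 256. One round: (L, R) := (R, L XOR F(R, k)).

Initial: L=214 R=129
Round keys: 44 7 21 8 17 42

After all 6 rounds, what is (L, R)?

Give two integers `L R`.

Round 1 (k=44): L=129 R=229
Round 2 (k=7): L=229 R=203
Round 3 (k=21): L=203 R=75
Round 4 (k=8): L=75 R=148
Round 5 (k=17): L=148 R=144
Round 6 (k=42): L=144 R=51

Answer: 144 51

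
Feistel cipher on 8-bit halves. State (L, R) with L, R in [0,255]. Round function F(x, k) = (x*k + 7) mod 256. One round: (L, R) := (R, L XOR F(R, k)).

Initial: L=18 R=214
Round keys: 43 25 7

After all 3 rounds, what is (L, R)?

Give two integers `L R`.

Round 1 (k=43): L=214 R=235
Round 2 (k=25): L=235 R=44
Round 3 (k=7): L=44 R=208

Answer: 44 208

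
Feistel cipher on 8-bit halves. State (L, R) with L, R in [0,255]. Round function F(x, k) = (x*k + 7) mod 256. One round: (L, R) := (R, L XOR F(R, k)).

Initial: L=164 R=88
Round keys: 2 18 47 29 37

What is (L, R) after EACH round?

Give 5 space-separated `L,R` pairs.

Answer: 88,19 19,5 5,225 225,129 129,77

Derivation:
Round 1 (k=2): L=88 R=19
Round 2 (k=18): L=19 R=5
Round 3 (k=47): L=5 R=225
Round 4 (k=29): L=225 R=129
Round 5 (k=37): L=129 R=77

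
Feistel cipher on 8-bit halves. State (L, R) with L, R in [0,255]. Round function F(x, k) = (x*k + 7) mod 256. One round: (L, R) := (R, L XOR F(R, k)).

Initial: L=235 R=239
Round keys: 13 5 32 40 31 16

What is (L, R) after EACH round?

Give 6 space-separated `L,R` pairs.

Round 1 (k=13): L=239 R=193
Round 2 (k=5): L=193 R=35
Round 3 (k=32): L=35 R=166
Round 4 (k=40): L=166 R=212
Round 5 (k=31): L=212 R=21
Round 6 (k=16): L=21 R=131

Answer: 239,193 193,35 35,166 166,212 212,21 21,131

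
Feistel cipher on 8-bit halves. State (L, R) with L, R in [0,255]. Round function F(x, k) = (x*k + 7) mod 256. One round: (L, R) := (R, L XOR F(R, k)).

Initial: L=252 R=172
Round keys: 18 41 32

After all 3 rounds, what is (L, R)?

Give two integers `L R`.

Answer: 206 36

Derivation:
Round 1 (k=18): L=172 R=227
Round 2 (k=41): L=227 R=206
Round 3 (k=32): L=206 R=36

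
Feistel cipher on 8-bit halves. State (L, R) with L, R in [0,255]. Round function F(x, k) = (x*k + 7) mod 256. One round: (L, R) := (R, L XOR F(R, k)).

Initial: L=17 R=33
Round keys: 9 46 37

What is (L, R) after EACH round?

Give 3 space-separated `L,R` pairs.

Round 1 (k=9): L=33 R=33
Round 2 (k=46): L=33 R=212
Round 3 (k=37): L=212 R=138

Answer: 33,33 33,212 212,138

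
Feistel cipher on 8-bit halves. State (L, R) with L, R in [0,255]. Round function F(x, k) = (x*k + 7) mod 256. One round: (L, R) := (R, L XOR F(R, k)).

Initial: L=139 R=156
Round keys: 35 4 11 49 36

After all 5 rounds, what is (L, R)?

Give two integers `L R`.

Answer: 124 215

Derivation:
Round 1 (k=35): L=156 R=208
Round 2 (k=4): L=208 R=219
Round 3 (k=11): L=219 R=160
Round 4 (k=49): L=160 R=124
Round 5 (k=36): L=124 R=215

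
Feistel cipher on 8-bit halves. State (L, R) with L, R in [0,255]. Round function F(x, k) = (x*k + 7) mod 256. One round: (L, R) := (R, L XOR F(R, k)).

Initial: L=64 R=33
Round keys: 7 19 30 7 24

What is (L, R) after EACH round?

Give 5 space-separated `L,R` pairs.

Round 1 (k=7): L=33 R=174
Round 2 (k=19): L=174 R=208
Round 3 (k=30): L=208 R=201
Round 4 (k=7): L=201 R=86
Round 5 (k=24): L=86 R=222

Answer: 33,174 174,208 208,201 201,86 86,222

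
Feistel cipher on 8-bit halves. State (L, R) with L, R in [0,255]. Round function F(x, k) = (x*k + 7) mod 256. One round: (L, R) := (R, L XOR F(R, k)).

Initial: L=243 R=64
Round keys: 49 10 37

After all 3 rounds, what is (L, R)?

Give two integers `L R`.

Answer: 79 198

Derivation:
Round 1 (k=49): L=64 R=180
Round 2 (k=10): L=180 R=79
Round 3 (k=37): L=79 R=198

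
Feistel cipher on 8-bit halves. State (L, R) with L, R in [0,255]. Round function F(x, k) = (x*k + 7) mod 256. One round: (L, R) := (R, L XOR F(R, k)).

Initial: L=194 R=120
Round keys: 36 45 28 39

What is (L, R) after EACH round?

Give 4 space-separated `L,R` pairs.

Round 1 (k=36): L=120 R=37
Round 2 (k=45): L=37 R=240
Round 3 (k=28): L=240 R=98
Round 4 (k=39): L=98 R=5

Answer: 120,37 37,240 240,98 98,5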